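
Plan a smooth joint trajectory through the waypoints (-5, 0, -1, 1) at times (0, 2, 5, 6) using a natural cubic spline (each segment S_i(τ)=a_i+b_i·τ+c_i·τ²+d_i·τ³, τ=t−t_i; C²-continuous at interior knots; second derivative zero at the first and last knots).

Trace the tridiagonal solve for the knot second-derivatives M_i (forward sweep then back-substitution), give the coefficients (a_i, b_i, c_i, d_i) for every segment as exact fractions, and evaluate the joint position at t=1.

  seg 0: a=-5 b=1421/426 c=0 d=-89/426
  seg 1: a=0 b=353/426 c=-89/71 d=41/142
  seg 2: a=-1 b=235/213 c=191/142 d=-191/426
S(1) = -133/71

Δ: Δ0=5/2, Δ1=-1/3, Δ2=2
row 1: diag=10, rhs=-17; c'=3/10, d'=-17/10
row 2: denom=8−3·3/10=71/10; d'=(14−3·-17/10)/(71/10)=191/71
back: M2=191/71
back: M1=-17/10−3/10·191/71=-178/71
M: M0=0, M1=-178/71, M2=191/71, M3=0
seg 0: a=-5, c=M0/2=0, d=(M1−M0)/(6·2)=-89/426, b=Δ0−h0·(2M0+M1)/6=1421/426
seg 1: a=0, c=M1/2=-89/71, d=(M2−M1)/(6·3)=41/142, b=Δ1−h1·(2M1+M2)/6=353/426
seg 2: a=-1, c=M2/2=191/142, d=(M3−M2)/(6·1)=-191/426, b=Δ2−h2·(2M2+M3)/6=235/213
t_q=1 → seg 0, τ=1; S=-5+1421/426·τ+0·τ²+-89/426·τ³=-133/71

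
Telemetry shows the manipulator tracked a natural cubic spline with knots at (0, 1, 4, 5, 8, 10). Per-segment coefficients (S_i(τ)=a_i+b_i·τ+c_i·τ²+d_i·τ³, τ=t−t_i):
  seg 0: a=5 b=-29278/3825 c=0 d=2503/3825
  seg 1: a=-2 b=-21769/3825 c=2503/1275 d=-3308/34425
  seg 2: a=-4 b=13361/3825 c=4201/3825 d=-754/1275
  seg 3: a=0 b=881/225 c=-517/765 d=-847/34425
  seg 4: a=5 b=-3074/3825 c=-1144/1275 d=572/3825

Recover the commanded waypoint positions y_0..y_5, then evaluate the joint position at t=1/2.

y_0=5 y_1=-2 y_2=-4 y_3=0 y_4=5 y_5=1
S(1/2) = 12797/10200

y_0 = S_0(0) = a_0 = 5
y_1 = S_1(0) = a_1 = -2
y_2 = S_2(0) = a_2 = -4
y_3 = S_3(0) = a_3 = 0
y_4 = S_4(0) = a_4 = 5
y_5 = S_4(2) = 1
t_q=1/2 is in segment 0 (τ=1/2); S_0(τ)=12797/10200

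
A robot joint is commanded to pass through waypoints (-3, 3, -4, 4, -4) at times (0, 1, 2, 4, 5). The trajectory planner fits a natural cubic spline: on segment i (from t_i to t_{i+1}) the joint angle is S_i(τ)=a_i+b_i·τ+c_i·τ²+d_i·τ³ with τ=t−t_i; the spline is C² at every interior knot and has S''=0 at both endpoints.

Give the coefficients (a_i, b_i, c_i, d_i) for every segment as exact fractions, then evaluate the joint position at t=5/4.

Δ: Δ0=6, Δ1=-7, Δ2=4, Δ3=-8
row 1: diag=4, rhs=-78; c'=1/4, d'=-39/2
row 2: denom=6−1·1/4=23/4; d'=(66−1·-39/2)/(23/4)=342/23
row 3: denom=6−2·8/23=122/23; d'=(-72−2·342/23)/(122/23)=-1170/61
back: M3=-1170/61
back: M2=342/23−8/23·-1170/61=1314/61
back: M1=-39/2−1/4·1314/61=-1518/61
M: M0=0, M1=-1518/61, M2=1314/61, M3=-1170/61, M4=0
seg 0: a=-3, c=M0/2=0, d=(M1−M0)/(6·1)=-253/61, b=Δ0−h0·(2M0+M1)/6=619/61
seg 1: a=3, c=M1/2=-759/61, d=(M2−M1)/(6·1)=472/61, b=Δ1−h1·(2M1+M2)/6=-140/61
seg 2: a=-4, c=M2/2=657/61, d=(M3−M2)/(6·2)=-207/61, b=Δ2−h2·(2M2+M3)/6=-242/61
seg 3: a=4, c=M3/2=-585/61, d=(M4−M3)/(6·1)=195/61, b=Δ3−h3·(2M3+M4)/6=-98/61
t_q=5/4 → seg 1, τ=1/4; S=3+-140/61·τ+-759/61·τ²+472/61·τ³=1727/976

  seg 0: a=-3 b=619/61 c=0 d=-253/61
  seg 1: a=3 b=-140/61 c=-759/61 d=472/61
  seg 2: a=-4 b=-242/61 c=657/61 d=-207/61
  seg 3: a=4 b=-98/61 c=-585/61 d=195/61
S(5/4) = 1727/976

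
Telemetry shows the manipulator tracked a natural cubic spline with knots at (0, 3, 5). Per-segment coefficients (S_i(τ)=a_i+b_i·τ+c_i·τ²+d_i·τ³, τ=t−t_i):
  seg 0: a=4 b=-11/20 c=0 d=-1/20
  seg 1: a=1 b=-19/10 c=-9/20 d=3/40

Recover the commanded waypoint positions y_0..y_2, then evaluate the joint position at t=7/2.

y_0=4 y_1=1 y_2=-4
S(7/2) = -17/320

y_0 = S_0(0) = a_0 = 4
y_1 = S_1(0) = a_1 = 1
y_2 = S_1(2) = -4
t_q=7/2 is in segment 1 (τ=1/2); S_1(τ)=-17/320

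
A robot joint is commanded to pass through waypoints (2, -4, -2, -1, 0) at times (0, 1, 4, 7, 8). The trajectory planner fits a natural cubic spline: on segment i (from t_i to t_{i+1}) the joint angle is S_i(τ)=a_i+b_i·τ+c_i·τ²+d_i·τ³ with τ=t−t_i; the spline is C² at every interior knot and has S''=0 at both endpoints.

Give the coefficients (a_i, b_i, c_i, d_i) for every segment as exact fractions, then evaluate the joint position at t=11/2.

  seg 0: a=2 b=-723/104 c=0 d=99/104
  seg 1: a=-4 b=-213/52 c=297/104 d=-1187/2808
  seg 2: a=-2 b=13/8 c=-37/39 d=485/2808
  seg 3: a=-1 b=31/52 c=63/104 d=-21/104
S(11/2) = -927/832

Δ: Δ0=-6, Δ1=2/3, Δ2=1/3, Δ3=1
row 1: diag=8, rhs=40; c'=3/8, d'=5
row 2: denom=12−3·3/8=87/8; d'=(-2−3·5)/(87/8)=-136/87
row 3: denom=8−3·8/29=208/29; d'=(4−3·-136/87)/(208/29)=63/52
back: M3=63/52
back: M2=-136/87−8/29·63/52=-74/39
back: M1=5−3/8·-74/39=297/52
M: M0=0, M1=297/52, M2=-74/39, M3=63/52, M4=0
seg 0: a=2, c=M0/2=0, d=(M1−M0)/(6·1)=99/104, b=Δ0−h0·(2M0+M1)/6=-723/104
seg 1: a=-4, c=M1/2=297/104, d=(M2−M1)/(6·3)=-1187/2808, b=Δ1−h1·(2M1+M2)/6=-213/52
seg 2: a=-2, c=M2/2=-37/39, d=(M3−M2)/(6·3)=485/2808, b=Δ2−h2·(2M2+M3)/6=13/8
seg 3: a=-1, c=M3/2=63/104, d=(M4−M3)/(6·1)=-21/104, b=Δ3−h3·(2M3+M4)/6=31/52
t_q=11/2 → seg 2, τ=3/2; S=-2+13/8·τ+-37/39·τ²+485/2808·τ³=-927/832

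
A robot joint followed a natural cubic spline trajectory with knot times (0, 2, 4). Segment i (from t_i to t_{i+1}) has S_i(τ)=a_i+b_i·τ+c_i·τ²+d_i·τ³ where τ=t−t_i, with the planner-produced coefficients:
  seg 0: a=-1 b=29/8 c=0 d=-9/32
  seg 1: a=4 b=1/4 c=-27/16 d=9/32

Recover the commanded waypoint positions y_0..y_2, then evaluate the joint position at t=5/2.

y_0=-1 y_1=4 y_2=0
S(5/2) = 957/256

y_0 = S_0(0) = a_0 = -1
y_1 = S_1(0) = a_1 = 4
y_2 = S_1(2) = 0
t_q=5/2 is in segment 1 (τ=1/2); S_1(τ)=957/256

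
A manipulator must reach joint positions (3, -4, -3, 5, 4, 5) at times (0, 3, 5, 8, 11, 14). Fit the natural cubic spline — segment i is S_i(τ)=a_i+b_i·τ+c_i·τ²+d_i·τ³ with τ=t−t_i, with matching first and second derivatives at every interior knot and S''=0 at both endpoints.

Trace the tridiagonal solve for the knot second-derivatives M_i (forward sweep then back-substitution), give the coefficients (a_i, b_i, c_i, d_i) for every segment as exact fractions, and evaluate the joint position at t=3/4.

  seg 0: a=3 b=-181/60 c=0 d=41/540
  seg 1: a=-4 b=-29/30 c=41/60 d=1/40
  seg 2: a=-3 b=31/15 c=5/6 d=-19/90
  seg 3: a=5 b=41/30 c=-16/15 d=1/6
  seg 4: a=4 b=-8/15 c=13/30 d=-13/270
S(3/4) = 197/256

Δ: Δ0=-7/3, Δ1=1/2, Δ2=8/3, Δ3=-1/3, Δ4=1/3
row 1: diag=10, rhs=17; c'=1/5, d'=17/10
row 2: denom=10−2·1/5=48/5; d'=(13−2·17/10)/(48/5)=1
row 3: denom=12−3·5/16=177/16; d'=(-18−3·1)/(177/16)=-112/59
row 4: denom=12−3·16/59=660/59; d'=(4−3·-112/59)/(660/59)=13/15
back: M4=13/15
back: M3=-112/59−16/59·13/15=-32/15
back: M2=1−5/16·-32/15=5/3
back: M1=17/10−1/5·5/3=41/30
M: M0=0, M1=41/30, M2=5/3, M3=-32/15, M4=13/15, M5=0
seg 0: a=3, c=M0/2=0, d=(M1−M0)/(6·3)=41/540, b=Δ0−h0·(2M0+M1)/6=-181/60
seg 1: a=-4, c=M1/2=41/60, d=(M2−M1)/(6·2)=1/40, b=Δ1−h1·(2M1+M2)/6=-29/30
seg 2: a=-3, c=M2/2=5/6, d=(M3−M2)/(6·3)=-19/90, b=Δ2−h2·(2M2+M3)/6=31/15
seg 3: a=5, c=M3/2=-16/15, d=(M4−M3)/(6·3)=1/6, b=Δ3−h3·(2M3+M4)/6=41/30
seg 4: a=4, c=M4/2=13/30, d=(M5−M4)/(6·3)=-13/270, b=Δ4−h4·(2M4+M5)/6=-8/15
t_q=3/4 → seg 0, τ=3/4; S=3+-181/60·τ+0·τ²+41/540·τ³=197/256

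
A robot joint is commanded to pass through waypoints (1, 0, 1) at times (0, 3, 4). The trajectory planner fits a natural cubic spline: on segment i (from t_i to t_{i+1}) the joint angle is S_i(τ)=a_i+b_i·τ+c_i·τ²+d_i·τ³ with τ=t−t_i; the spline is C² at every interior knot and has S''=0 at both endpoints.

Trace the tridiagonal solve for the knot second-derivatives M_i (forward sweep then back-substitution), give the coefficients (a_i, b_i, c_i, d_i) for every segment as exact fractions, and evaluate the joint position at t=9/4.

  seg 0: a=1 b=-5/6 c=0 d=1/18
  seg 1: a=0 b=2/3 c=1/2 d=-1/6
S(9/4) = -31/128

Δ: Δ0=-1/3, Δ1=1
row 1: diag=8, rhs=8; c'=1/8, d'=1
back: M1=1
M: M0=0, M1=1, M2=0
seg 0: a=1, c=M0/2=0, d=(M1−M0)/(6·3)=1/18, b=Δ0−h0·(2M0+M1)/6=-5/6
seg 1: a=0, c=M1/2=1/2, d=(M2−M1)/(6·1)=-1/6, b=Δ1−h1·(2M1+M2)/6=2/3
t_q=9/4 → seg 0, τ=9/4; S=1+-5/6·τ+0·τ²+1/18·τ³=-31/128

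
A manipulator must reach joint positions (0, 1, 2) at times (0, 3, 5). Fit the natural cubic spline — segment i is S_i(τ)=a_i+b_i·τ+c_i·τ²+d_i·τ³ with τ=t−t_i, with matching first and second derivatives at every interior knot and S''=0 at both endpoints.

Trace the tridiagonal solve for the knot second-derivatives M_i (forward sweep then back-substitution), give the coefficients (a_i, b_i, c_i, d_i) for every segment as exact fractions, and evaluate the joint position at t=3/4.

  seg 0: a=0 b=17/60 c=0 d=1/180
  seg 1: a=1 b=13/30 c=1/20 d=-1/120
S(3/4) = 55/256

Δ: Δ0=1/3, Δ1=1/2
row 1: diag=10, rhs=1; c'=1/5, d'=1/10
back: M1=1/10
M: M0=0, M1=1/10, M2=0
seg 0: a=0, c=M0/2=0, d=(M1−M0)/(6·3)=1/180, b=Δ0−h0·(2M0+M1)/6=17/60
seg 1: a=1, c=M1/2=1/20, d=(M2−M1)/(6·2)=-1/120, b=Δ1−h1·(2M1+M2)/6=13/30
t_q=3/4 → seg 0, τ=3/4; S=0+17/60·τ+0·τ²+1/180·τ³=55/256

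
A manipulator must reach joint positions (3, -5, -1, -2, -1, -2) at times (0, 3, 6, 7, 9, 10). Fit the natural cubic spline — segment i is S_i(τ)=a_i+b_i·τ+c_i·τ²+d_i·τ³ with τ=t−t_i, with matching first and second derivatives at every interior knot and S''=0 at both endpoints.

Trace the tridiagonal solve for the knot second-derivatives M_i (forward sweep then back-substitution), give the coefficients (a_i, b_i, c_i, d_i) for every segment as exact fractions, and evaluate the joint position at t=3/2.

Δ: Δ0=-8/3, Δ1=4/3, Δ2=-1, Δ3=1/2, Δ4=-1
row 1: diag=12, rhs=24; c'=1/4, d'=2
row 2: denom=8−3·1/4=29/4; d'=(-14−3·2)/(29/4)=-80/29
row 3: denom=6−1·4/29=170/29; d'=(9−1·-80/29)/(170/29)=341/170
row 4: denom=6−2·29/85=452/85; d'=(-9−2·341/170)/(452/85)=-553/226
back: M4=-553/226
back: M3=341/170−29/85·-553/226=321/113
back: M2=-80/29−4/29·321/113=-356/113
back: M1=2−1/4·-356/113=315/113
M: M0=0, M1=315/113, M2=-356/113, M3=321/113, M4=-553/226, M5=0
seg 0: a=3, c=M0/2=0, d=(M1−M0)/(6·3)=35/226, b=Δ0−h0·(2M0+M1)/6=-2753/678
seg 1: a=-5, c=M1/2=315/226, d=(M2−M1)/(6·3)=-671/2034, b=Δ1−h1·(2M1+M2)/6=41/339
seg 2: a=-1, c=M2/2=-178/113, d=(M3−M2)/(6·1)=677/678, b=Δ2−h2·(2M2+M3)/6=-287/678
seg 3: a=-2, c=M3/2=321/226, d=(M4−M3)/(6·2)=-1195/2712, b=Δ3−h3·(2M3+M4)/6=-196/339
seg 4: a=-1, c=M4/2=-553/452, d=(M5−M4)/(6·1)=553/1356, b=Δ4−h4·(2M4+M5)/6=-125/678
t_q=3/2 → seg 0, τ=3/2; S=3+-2753/678·τ+0·τ²+35/226·τ³=-4643/1808

  seg 0: a=3 b=-2753/678 c=0 d=35/226
  seg 1: a=-5 b=41/339 c=315/226 d=-671/2034
  seg 2: a=-1 b=-287/678 c=-178/113 d=677/678
  seg 3: a=-2 b=-196/339 c=321/226 d=-1195/2712
  seg 4: a=-1 b=-125/678 c=-553/452 d=553/1356
S(3/2) = -4643/1808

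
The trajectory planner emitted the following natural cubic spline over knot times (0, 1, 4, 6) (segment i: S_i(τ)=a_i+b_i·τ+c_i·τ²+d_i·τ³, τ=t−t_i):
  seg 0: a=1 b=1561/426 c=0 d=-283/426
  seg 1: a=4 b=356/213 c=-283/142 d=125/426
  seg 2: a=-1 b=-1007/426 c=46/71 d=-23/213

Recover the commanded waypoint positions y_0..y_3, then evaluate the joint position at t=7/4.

y_0=1 y_1=4 y_2=-1 y_3=-4
S(7/4) = 38681/9088

y_0 = S_0(0) = a_0 = 1
y_1 = S_1(0) = a_1 = 4
y_2 = S_2(0) = a_2 = -1
y_3 = S_2(2) = -4
t_q=7/4 is in segment 1 (τ=3/4); S_1(τ)=38681/9088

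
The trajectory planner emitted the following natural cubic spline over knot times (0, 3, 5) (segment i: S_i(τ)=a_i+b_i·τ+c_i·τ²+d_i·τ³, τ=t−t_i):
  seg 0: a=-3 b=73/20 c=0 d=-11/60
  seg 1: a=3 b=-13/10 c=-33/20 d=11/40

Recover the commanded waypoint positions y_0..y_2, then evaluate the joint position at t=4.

y_0 = S_0(0) = a_0 = -3
y_1 = S_1(0) = a_1 = 3
y_2 = S_1(2) = -4
t_q=4 is in segment 1 (τ=1); S_1(τ)=13/40

y_0=-3 y_1=3 y_2=-4
S(4) = 13/40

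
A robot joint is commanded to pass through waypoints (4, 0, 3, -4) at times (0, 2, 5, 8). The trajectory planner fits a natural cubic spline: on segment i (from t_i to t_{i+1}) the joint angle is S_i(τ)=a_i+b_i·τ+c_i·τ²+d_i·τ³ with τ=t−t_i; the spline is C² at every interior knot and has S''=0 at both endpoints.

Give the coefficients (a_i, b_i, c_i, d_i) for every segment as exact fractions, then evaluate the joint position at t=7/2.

Δ: Δ0=-2, Δ1=1, Δ2=-7/3
row 1: diag=10, rhs=18; c'=3/10, d'=9/5
row 2: denom=12−3·3/10=111/10; d'=(-20−3·9/5)/(111/10)=-254/111
back: M2=-254/111
back: M1=9/5−3/10·-254/111=92/37
M: M0=0, M1=92/37, M2=-254/111, M3=0
seg 0: a=4, c=M0/2=0, d=(M1−M0)/(6·2)=23/111, b=Δ0−h0·(2M0+M1)/6=-314/111
seg 1: a=0, c=M1/2=46/37, d=(M2−M1)/(6·3)=-265/999, b=Δ1−h1·(2M1+M2)/6=-38/111
seg 2: a=3, c=M2/2=-127/111, d=(M3−M2)/(6·3)=127/999, b=Δ2−h2·(2M2+M3)/6=-5/111
t_q=7/2 → seg 1, τ=3/2; S=0+-38/111·τ+46/37·τ²+-265/999·τ³=411/296

  seg 0: a=4 b=-314/111 c=0 d=23/111
  seg 1: a=0 b=-38/111 c=46/37 d=-265/999
  seg 2: a=3 b=-5/111 c=-127/111 d=127/999
S(7/2) = 411/296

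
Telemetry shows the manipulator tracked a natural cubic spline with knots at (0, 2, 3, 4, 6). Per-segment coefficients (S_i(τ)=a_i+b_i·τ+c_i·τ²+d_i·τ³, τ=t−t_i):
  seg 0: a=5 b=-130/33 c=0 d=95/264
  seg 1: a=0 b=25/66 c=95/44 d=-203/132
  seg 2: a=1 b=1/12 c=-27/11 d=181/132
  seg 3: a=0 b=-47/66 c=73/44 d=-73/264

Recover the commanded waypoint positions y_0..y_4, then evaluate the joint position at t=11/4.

y_0 = S_0(0) = a_0 = 5
y_1 = S_1(0) = a_1 = 0
y_2 = S_2(0) = a_2 = 1
y_3 = S_3(0) = a_3 = 0
y_4 = S_3(2) = 3
t_q=11/4 is in segment 1 (τ=3/4); S_1(τ)=2393/2816

y_0=5 y_1=0 y_2=1 y_3=0 y_4=3
S(11/4) = 2393/2816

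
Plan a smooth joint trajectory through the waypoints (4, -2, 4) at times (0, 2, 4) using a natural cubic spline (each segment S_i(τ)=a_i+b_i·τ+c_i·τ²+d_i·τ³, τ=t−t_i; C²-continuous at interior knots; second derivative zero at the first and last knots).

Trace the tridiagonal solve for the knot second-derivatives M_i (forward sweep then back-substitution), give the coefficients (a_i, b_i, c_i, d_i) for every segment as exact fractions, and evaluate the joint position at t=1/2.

Δ: Δ0=-3, Δ1=3
row 1: diag=8, rhs=36; c'=1/4, d'=9/2
back: M1=9/2
M: M0=0, M1=9/2, M2=0
seg 0: a=4, c=M0/2=0, d=(M1−M0)/(6·2)=3/8, b=Δ0−h0·(2M0+M1)/6=-9/2
seg 1: a=-2, c=M1/2=9/4, d=(M2−M1)/(6·2)=-3/8, b=Δ1−h1·(2M1+M2)/6=0
t_q=1/2 → seg 0, τ=1/2; S=4+-9/2·τ+0·τ²+3/8·τ³=115/64

  seg 0: a=4 b=-9/2 c=0 d=3/8
  seg 1: a=-2 b=0 c=9/4 d=-3/8
S(1/2) = 115/64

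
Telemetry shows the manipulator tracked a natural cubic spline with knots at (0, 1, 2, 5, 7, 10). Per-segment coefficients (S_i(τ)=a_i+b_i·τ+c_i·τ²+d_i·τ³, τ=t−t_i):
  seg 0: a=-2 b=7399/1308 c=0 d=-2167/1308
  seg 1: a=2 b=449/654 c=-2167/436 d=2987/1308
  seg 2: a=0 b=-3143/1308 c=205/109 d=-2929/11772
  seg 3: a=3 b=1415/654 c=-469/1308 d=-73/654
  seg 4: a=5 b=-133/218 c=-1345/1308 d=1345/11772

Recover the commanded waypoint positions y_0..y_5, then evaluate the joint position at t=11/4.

y_0=-2 y_1=2 y_2=0 y_3=3 y_4=5 y_5=-3
S(11/4) = -23697/27904

y_0 = S_0(0) = a_0 = -2
y_1 = S_1(0) = a_1 = 2
y_2 = S_2(0) = a_2 = 0
y_3 = S_3(0) = a_3 = 3
y_4 = S_4(0) = a_4 = 5
y_5 = S_4(3) = -3
t_q=11/4 is in segment 2 (τ=3/4); S_2(τ)=-23697/27904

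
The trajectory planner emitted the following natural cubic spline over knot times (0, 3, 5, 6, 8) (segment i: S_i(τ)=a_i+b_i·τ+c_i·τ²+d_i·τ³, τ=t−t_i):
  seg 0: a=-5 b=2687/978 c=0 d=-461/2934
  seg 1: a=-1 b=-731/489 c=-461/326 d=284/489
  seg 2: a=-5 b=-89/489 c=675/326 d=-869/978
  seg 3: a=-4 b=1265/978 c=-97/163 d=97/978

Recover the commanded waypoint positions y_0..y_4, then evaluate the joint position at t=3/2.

y_0=-5 y_1=-1 y_2=-5 y_3=-4 y_4=-3
S(3/2) = -3675/2608

y_0 = S_0(0) = a_0 = -5
y_1 = S_1(0) = a_1 = -1
y_2 = S_2(0) = a_2 = -5
y_3 = S_3(0) = a_3 = -4
y_4 = S_3(2) = -3
t_q=3/2 is in segment 0 (τ=3/2); S_0(τ)=-3675/2608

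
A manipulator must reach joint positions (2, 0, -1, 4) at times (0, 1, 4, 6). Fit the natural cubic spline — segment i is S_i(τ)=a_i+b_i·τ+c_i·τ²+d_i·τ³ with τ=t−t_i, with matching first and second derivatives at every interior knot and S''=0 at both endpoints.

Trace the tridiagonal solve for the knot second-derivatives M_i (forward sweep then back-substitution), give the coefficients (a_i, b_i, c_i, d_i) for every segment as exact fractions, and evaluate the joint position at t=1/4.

Δ: Δ0=-2, Δ1=-1/3, Δ2=5/2
row 1: diag=8, rhs=10; c'=3/8, d'=5/4
row 2: denom=10−3·3/8=71/8; d'=(17−3·5/4)/(71/8)=106/71
back: M2=106/71
back: M1=5/4−3/8·106/71=49/71
M: M0=0, M1=49/71, M2=106/71, M3=0
seg 0: a=2, c=M0/2=0, d=(M1−M0)/(6·1)=49/426, b=Δ0−h0·(2M0+M1)/6=-901/426
seg 1: a=0, c=M1/2=49/142, d=(M2−M1)/(6·3)=19/426, b=Δ1−h1·(2M1+M2)/6=-377/213
seg 2: a=-1, c=M2/2=53/71, d=(M3−M2)/(6·2)=-53/426, b=Δ2−h2·(2M2+M3)/6=641/426
t_q=1/4 → seg 0, τ=1/4; S=2+-901/426·τ+0·τ²+49/426·τ³=13387/9088

  seg 0: a=2 b=-901/426 c=0 d=49/426
  seg 1: a=0 b=-377/213 c=49/142 d=19/426
  seg 2: a=-1 b=641/426 c=53/71 d=-53/426
S(1/4) = 13387/9088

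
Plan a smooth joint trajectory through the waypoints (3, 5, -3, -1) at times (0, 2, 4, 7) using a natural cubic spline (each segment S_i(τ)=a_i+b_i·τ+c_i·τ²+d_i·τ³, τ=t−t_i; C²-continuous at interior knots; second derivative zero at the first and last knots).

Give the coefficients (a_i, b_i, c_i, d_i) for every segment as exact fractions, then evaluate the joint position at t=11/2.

  seg 0: a=3 b=146/57 c=0 d=-89/228
  seg 1: a=5 b=-121/57 c=-89/38 d=40/57
  seg 2: a=-3 b=-175/57 c=71/38 d=-71/342
S(11/2) = -1247/304

Δ: Δ0=1, Δ1=-4, Δ2=2/3
row 1: diag=8, rhs=-30; c'=1/4, d'=-15/4
row 2: denom=10−2·1/4=19/2; d'=(28−2·-15/4)/(19/2)=71/19
back: M2=71/19
back: M1=-15/4−1/4·71/19=-89/19
M: M0=0, M1=-89/19, M2=71/19, M3=0
seg 0: a=3, c=M0/2=0, d=(M1−M0)/(6·2)=-89/228, b=Δ0−h0·(2M0+M1)/6=146/57
seg 1: a=5, c=M1/2=-89/38, d=(M2−M1)/(6·2)=40/57, b=Δ1−h1·(2M1+M2)/6=-121/57
seg 2: a=-3, c=M2/2=71/38, d=(M3−M2)/(6·3)=-71/342, b=Δ2−h2·(2M2+M3)/6=-175/57
t_q=11/2 → seg 2, τ=3/2; S=-3+-175/57·τ+71/38·τ²+-71/342·τ³=-1247/304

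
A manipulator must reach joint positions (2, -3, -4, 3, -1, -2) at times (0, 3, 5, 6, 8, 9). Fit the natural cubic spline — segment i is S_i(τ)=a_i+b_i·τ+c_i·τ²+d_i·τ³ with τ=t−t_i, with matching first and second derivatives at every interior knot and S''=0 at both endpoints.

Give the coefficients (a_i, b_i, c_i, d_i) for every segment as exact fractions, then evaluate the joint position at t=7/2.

Δ: Δ0=-5/3, Δ1=-1/2, Δ2=7, Δ3=-2, Δ4=-1
row 1: diag=10, rhs=7; c'=1/5, d'=7/10
row 2: denom=6−2·1/5=28/5; d'=(45−2·7/10)/(28/5)=109/14
row 3: denom=6−1·5/28=163/28; d'=(-54−1·109/14)/(163/28)=-1730/163
row 4: denom=6−2·56/163=866/163; d'=(6−2·-1730/163)/(866/163)=2219/433
back: M4=2219/433
back: M3=-1730/163−56/163·2219/433=-5358/433
back: M2=109/14−5/28·-5358/433=4328/433
back: M1=7/10−1/5·4328/433=-1125/866
M: M0=0, M1=-1125/866, M2=4328/433, M3=-5358/433, M4=2219/433, M5=0
seg 0: a=2, c=M0/2=0, d=(M1−M0)/(6·3)=-125/1732, b=Δ0−h0·(2M0+M1)/6=-5285/5196
seg 1: a=-3, c=M1/2=-1125/1732, d=(M2−M1)/(6·2)=9781/10392, b=Δ1−h1·(2M1+M2)/6=-7705/2598
seg 2: a=-4, c=M2/2=2164/433, d=(M3−M2)/(6·1)=-4843/1299, b=Δ2−h2·(2M2+M3)/6=7444/1299
seg 3: a=3, c=M3/2=-2679/433, d=(M4−M3)/(6·2)=7577/5196, b=Δ3−h3·(2M3+M4)/6=5899/1299
seg 4: a=-1, c=M4/2=2219/866, d=(M5−M4)/(6·1)=-2219/2598, b=Δ4−h4·(2M4+M5)/6=-3518/1299
t_q=7/2 → seg 1, τ=1/2; S=-3+-7705/2598·τ+-1125/1732·τ²+9781/10392·τ³=-125469/27712

  seg 0: a=2 b=-5285/5196 c=0 d=-125/1732
  seg 1: a=-3 b=-7705/2598 c=-1125/1732 d=9781/10392
  seg 2: a=-4 b=7444/1299 c=2164/433 d=-4843/1299
  seg 3: a=3 b=5899/1299 c=-2679/433 d=7577/5196
  seg 4: a=-1 b=-3518/1299 c=2219/866 d=-2219/2598
S(7/2) = -125469/27712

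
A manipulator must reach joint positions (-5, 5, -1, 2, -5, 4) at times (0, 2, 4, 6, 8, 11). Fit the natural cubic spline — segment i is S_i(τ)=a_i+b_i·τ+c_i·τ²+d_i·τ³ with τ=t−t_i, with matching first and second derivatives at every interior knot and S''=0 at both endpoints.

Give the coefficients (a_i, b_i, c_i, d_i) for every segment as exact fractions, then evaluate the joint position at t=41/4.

  seg 0: a=-5 b=402/53 c=0 d=-137/212
  seg 1: a=5 b=-9/53 c=-411/106 d=261/212
  seg 2: a=-1 b=-48/53 c=186/53 d=-489/424
  seg 3: a=2 b=-75/106 c=-723/212 d=427/424
  seg 4: a=-5 b=-120/53 c=279/106 d=-31/106
S(41/4) = -683/6784

Δ: Δ0=5, Δ1=-3, Δ2=3/2, Δ3=-7/2, Δ4=3
row 1: diag=8, rhs=-48; c'=1/4, d'=-6
row 2: denom=8−2·1/4=15/2; d'=(27−2·-6)/(15/2)=26/5
row 3: denom=8−2·4/15=112/15; d'=(-30−2·26/5)/(112/15)=-303/56
row 4: denom=10−2·15/56=265/28; d'=(39−2·-303/56)/(265/28)=279/53
back: M4=279/53
back: M3=-303/56−15/56·279/53=-723/106
back: M2=26/5−4/15·-723/106=372/53
back: M1=-6−1/4·372/53=-411/53
M: M0=0, M1=-411/53, M2=372/53, M3=-723/106, M4=279/53, M5=0
seg 0: a=-5, c=M0/2=0, d=(M1−M0)/(6·2)=-137/212, b=Δ0−h0·(2M0+M1)/6=402/53
seg 1: a=5, c=M1/2=-411/106, d=(M2−M1)/(6·2)=261/212, b=Δ1−h1·(2M1+M2)/6=-9/53
seg 2: a=-1, c=M2/2=186/53, d=(M3−M2)/(6·2)=-489/424, b=Δ2−h2·(2M2+M3)/6=-48/53
seg 3: a=2, c=M3/2=-723/212, d=(M4−M3)/(6·2)=427/424, b=Δ3−h3·(2M3+M4)/6=-75/106
seg 4: a=-5, c=M4/2=279/106, d=(M5−M4)/(6·3)=-31/106, b=Δ4−h4·(2M4+M5)/6=-120/53
t_q=41/4 → seg 4, τ=9/4; S=-5+-120/53·τ+279/106·τ²+-31/106·τ³=-683/6784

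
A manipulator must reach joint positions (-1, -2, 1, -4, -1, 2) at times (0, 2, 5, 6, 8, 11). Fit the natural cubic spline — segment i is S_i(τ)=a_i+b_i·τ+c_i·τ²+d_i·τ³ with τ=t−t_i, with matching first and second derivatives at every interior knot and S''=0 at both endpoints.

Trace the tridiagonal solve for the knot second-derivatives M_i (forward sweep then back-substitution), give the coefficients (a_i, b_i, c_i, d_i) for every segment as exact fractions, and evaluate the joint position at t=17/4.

Δ: Δ0=-1/2, Δ1=1, Δ2=-5, Δ3=3/2, Δ4=1
row 1: diag=10, rhs=9; c'=3/10, d'=9/10
row 2: denom=8−3·3/10=71/10; d'=(-36−3·9/10)/(71/10)=-387/71
row 3: denom=6−1·10/71=416/71; d'=(39−1·-387/71)/(416/71)=789/104
row 4: denom=10−2·71/208=969/104; d'=(-3−2·789/104)/(969/104)=-630/323
back: M4=-630/323
back: M3=789/104−71/208·-630/323=5331/646
back: M2=-387/71−10/71·5331/646=-2136/323
back: M1=9/10−3/10·-2136/323=1863/646
M: M0=0, M1=1863/646, M2=-2136/323, M3=5331/646, M4=-630/323, M5=0
seg 0: a=-1, c=M0/2=0, d=(M1−M0)/(6·2)=621/2584, b=Δ0−h0·(2M0+M1)/6=-472/323
seg 1: a=-2, c=M1/2=1863/1292, d=(M2−M1)/(6·3)=-2045/3876, b=Δ1−h1·(2M1+M2)/6=919/646
seg 2: a=1, c=M2/2=-1068/323, d=(M3−M2)/(6·1)=3201/1292, b=Δ2−h2·(2M2+M3)/6=-317/76
seg 3: a=-4, c=M3/2=5331/1292, d=(M4−M3)/(6·2)=-2197/2584, b=Δ3−h3·(2M3+M4)/6=-2165/646
seg 4: a=-1, c=M4/2=-315/323, d=(M5−M4)/(6·3)=35/323, b=Δ4−h4·(2M4+M5)/6=953/323
t_q=17/4 → seg 1, τ=9/4; S=-2+919/646·τ+1863/1292·τ²+-2045/3876·τ³=205973/82688

  seg 0: a=-1 b=-472/323 c=0 d=621/2584
  seg 1: a=-2 b=919/646 c=1863/1292 d=-2045/3876
  seg 2: a=1 b=-317/76 c=-1068/323 d=3201/1292
  seg 3: a=-4 b=-2165/646 c=5331/1292 d=-2197/2584
  seg 4: a=-1 b=953/323 c=-315/323 d=35/323
S(17/4) = 205973/82688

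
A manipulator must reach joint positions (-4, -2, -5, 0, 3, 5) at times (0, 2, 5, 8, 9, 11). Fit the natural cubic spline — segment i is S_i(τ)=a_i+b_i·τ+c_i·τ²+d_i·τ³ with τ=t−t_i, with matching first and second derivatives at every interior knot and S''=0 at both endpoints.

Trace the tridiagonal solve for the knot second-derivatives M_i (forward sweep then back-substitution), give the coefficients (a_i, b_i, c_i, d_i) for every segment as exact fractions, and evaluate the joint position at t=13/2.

  seg 0: a=-4 b=7289/4677 c=0 d=-653/4677
  seg 1: a=-2 b=-547/4677 c=-1306/1559 d=7624/42093
  seg 2: a=-5 b=-1183/4677 c=3706/4677 d=-2140/42093
  seg 3: a=0 b=14633/4677 c=522/1559 d=-2168/4677
  seg 4: a=3 b=11261/4677 c=-1646/1559 d=823/4677
S(13/2) = -11749/3118

Δ: Δ0=1, Δ1=-1, Δ2=5/3, Δ3=3, Δ4=1
row 1: diag=10, rhs=-12; c'=3/10, d'=-6/5
row 2: denom=12−3·3/10=111/10; d'=(16−3·-6/5)/(111/10)=196/111
row 3: denom=8−3·10/37=266/37; d'=(8−3·196/111)/(266/37)=50/133
row 4: denom=6−1·37/266=1559/266; d'=(-12−1·50/133)/(1559/266)=-3292/1559
back: M4=-3292/1559
back: M3=50/133−37/266·-3292/1559=1044/1559
back: M2=196/111−10/37·1044/1559=7412/4677
back: M1=-6/5−3/10·7412/4677=-2612/1559
M: M0=0, M1=-2612/1559, M2=7412/4677, M3=1044/1559, M4=-3292/1559, M5=0
seg 0: a=-4, c=M0/2=0, d=(M1−M0)/(6·2)=-653/4677, b=Δ0−h0·(2M0+M1)/6=7289/4677
seg 1: a=-2, c=M1/2=-1306/1559, d=(M2−M1)/(6·3)=7624/42093, b=Δ1−h1·(2M1+M2)/6=-547/4677
seg 2: a=-5, c=M2/2=3706/4677, d=(M3−M2)/(6·3)=-2140/42093, b=Δ2−h2·(2M2+M3)/6=-1183/4677
seg 3: a=0, c=M3/2=522/1559, d=(M4−M3)/(6·1)=-2168/4677, b=Δ3−h3·(2M3+M4)/6=14633/4677
seg 4: a=3, c=M4/2=-1646/1559, d=(M5−M4)/(6·2)=823/4677, b=Δ4−h4·(2M4+M5)/6=11261/4677
t_q=13/2 → seg 2, τ=3/2; S=-5+-1183/4677·τ+3706/4677·τ²+-2140/42093·τ³=-11749/3118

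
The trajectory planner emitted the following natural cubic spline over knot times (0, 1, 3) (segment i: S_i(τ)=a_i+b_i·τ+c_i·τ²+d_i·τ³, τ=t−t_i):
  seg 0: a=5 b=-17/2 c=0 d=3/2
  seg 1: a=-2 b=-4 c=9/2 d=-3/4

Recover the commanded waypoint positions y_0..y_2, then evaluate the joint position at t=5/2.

y_0 = S_0(0) = a_0 = 5
y_1 = S_1(0) = a_1 = -2
y_2 = S_1(2) = 2
t_q=5/2 is in segment 1 (τ=3/2); S_1(τ)=-13/32

y_0=5 y_1=-2 y_2=2
S(5/2) = -13/32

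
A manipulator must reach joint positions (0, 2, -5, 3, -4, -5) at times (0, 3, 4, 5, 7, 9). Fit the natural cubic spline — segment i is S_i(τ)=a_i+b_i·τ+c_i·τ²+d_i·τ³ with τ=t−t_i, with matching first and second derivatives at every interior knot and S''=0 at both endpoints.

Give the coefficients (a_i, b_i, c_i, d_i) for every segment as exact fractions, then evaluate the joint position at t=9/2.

Δ: Δ0=2/3, Δ1=-7, Δ2=8, Δ3=-7/2, Δ4=-1/2
row 1: diag=8, rhs=-46; c'=1/8, d'=-23/4
row 2: denom=4−1·1/8=31/8; d'=(90−1·-23/4)/(31/8)=766/31
row 3: denom=6−1·8/31=178/31; d'=(-69−1·766/31)/(178/31)=-2905/178
row 4: denom=8−2·31/89=650/89; d'=(18−2·-2905/178)/(650/89)=4507/650
back: M4=4507/650
back: M3=-2905/178−31/89·4507/650=-6089/325
back: M2=766/31−8/31·-6089/325=9602/325
back: M1=-23/4−1/8·9602/325=-3069/325
M: M0=0, M1=-3069/325, M2=9602/325, M3=-6089/325, M4=4507/650, M5=0
seg 0: a=0, c=M0/2=0, d=(M1−M0)/(6·3)=-341/650, b=Δ0−h0·(2M0+M1)/6=10507/1950
seg 1: a=2, c=M1/2=-3069/650, d=(M2−M1)/(6·1)=12671/1950, b=Δ1−h1·(2M1+M2)/6=-8557/975
seg 2: a=-5, c=M2/2=4801/325, d=(M3−M2)/(6·1)=-1207/150, b=Δ2−h2·(2M2+M3)/6=497/390
seg 3: a=3, c=M3/2=-6089/650, d=(M4−M3)/(6·2)=3337/1560, b=Δ3−h3·(2M3+M4)/6=6512/975
seg 4: a=-4, c=M4/2=4507/1300, d=(M5−M4)/(6·2)=-4507/7800, b=Δ4−h4·(2M4+M5)/6=-9989/1950
t_q=9/2 → seg 2, τ=1/2; S=-5+497/390·τ+4801/325·τ²+-1207/150·τ³=-8713/5200

  seg 0: a=0 b=10507/1950 c=0 d=-341/650
  seg 1: a=2 b=-8557/975 c=-3069/650 d=12671/1950
  seg 2: a=-5 b=497/390 c=4801/325 d=-1207/150
  seg 3: a=3 b=6512/975 c=-6089/650 d=3337/1560
  seg 4: a=-4 b=-9989/1950 c=4507/1300 d=-4507/7800
S(9/2) = -8713/5200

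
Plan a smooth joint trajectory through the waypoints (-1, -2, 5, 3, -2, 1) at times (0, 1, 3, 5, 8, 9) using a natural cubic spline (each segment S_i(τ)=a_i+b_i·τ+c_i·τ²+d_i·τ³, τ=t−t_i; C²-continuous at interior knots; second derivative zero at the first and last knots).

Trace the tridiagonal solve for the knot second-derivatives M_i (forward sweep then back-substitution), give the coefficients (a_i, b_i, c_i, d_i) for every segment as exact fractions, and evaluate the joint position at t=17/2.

  seg 0: a=-1 b=-17717/8796 c=0 d=8921/8796
  seg 1: a=-2 b=4523/4398 c=8921/2932 d=-15893/17592
  seg 2: a=5 b=5185/2199 c=-1743/733 d=1537/4398
  seg 3: a=3 b=-6509/2199 c=-206/733 d=174/733
  seg 4: a=-2 b=3877/2199 c=1360/733 d=-1360/2199
S(17/2) = -1073/1466

Δ: Δ0=-1, Δ1=7/2, Δ2=-1, Δ3=-5/3, Δ4=3
row 1: diag=6, rhs=27; c'=1/3, d'=9/2
row 2: denom=8−2·1/3=22/3; d'=(-27−2·9/2)/(22/3)=-54/11
row 3: denom=10−2·3/11=104/11; d'=(-4−2·-54/11)/(104/11)=8/13
row 4: denom=8−3·33/104=733/104; d'=(28−3·8/13)/(733/104)=2720/733
back: M4=2720/733
back: M3=8/13−33/104·2720/733=-412/733
back: M2=-54/11−3/11·-412/733=-3486/733
back: M1=9/2−1/3·-3486/733=8921/1466
M: M0=0, M1=8921/1466, M2=-3486/733, M3=-412/733, M4=2720/733, M5=0
seg 0: a=-1, c=M0/2=0, d=(M1−M0)/(6·1)=8921/8796, b=Δ0−h0·(2M0+M1)/6=-17717/8796
seg 1: a=-2, c=M1/2=8921/2932, d=(M2−M1)/(6·2)=-15893/17592, b=Δ1−h1·(2M1+M2)/6=4523/4398
seg 2: a=5, c=M2/2=-1743/733, d=(M3−M2)/(6·2)=1537/4398, b=Δ2−h2·(2M2+M3)/6=5185/2199
seg 3: a=3, c=M3/2=-206/733, d=(M4−M3)/(6·3)=174/733, b=Δ3−h3·(2M3+M4)/6=-6509/2199
seg 4: a=-2, c=M4/2=1360/733, d=(M5−M4)/(6·1)=-1360/2199, b=Δ4−h4·(2M4+M5)/6=3877/2199
t_q=17/2 → seg 4, τ=1/2; S=-2+3877/2199·τ+1360/733·τ²+-1360/2199·τ³=-1073/1466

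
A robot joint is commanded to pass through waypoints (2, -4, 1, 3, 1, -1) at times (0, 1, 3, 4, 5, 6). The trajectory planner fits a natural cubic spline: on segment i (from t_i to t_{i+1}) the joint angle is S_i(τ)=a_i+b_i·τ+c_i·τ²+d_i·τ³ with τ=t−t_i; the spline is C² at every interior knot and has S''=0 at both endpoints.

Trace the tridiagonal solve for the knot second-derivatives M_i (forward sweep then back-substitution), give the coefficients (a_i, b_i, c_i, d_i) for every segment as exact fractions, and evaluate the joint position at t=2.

Δ: Δ0=-6, Δ1=5/2, Δ2=2, Δ3=-2, Δ4=-2
row 1: diag=6, rhs=51; c'=1/3, d'=17/2
row 2: denom=6−2·1/3=16/3; d'=(-3−2·17/2)/(16/3)=-15/4
row 3: denom=4−1·3/16=61/16; d'=(-24−1·-15/4)/(61/16)=-324/61
row 4: denom=4−1·16/61=228/61; d'=(0−1·-324/61)/(228/61)=27/19
back: M4=27/19
back: M3=-324/61−16/61·27/19=-108/19
back: M2=-15/4−3/16·-108/19=-51/19
back: M1=17/2−1/3·-51/19=357/38
M: M0=0, M1=357/38, M2=-51/19, M3=-108/19, M4=27/19, M5=0
seg 0: a=2, c=M0/2=0, d=(M1−M0)/(6·1)=119/76, b=Δ0−h0·(2M0+M1)/6=-575/76
seg 1: a=-4, c=M1/2=357/76, d=(M2−M1)/(6·2)=-153/152, b=Δ1−h1·(2M1+M2)/6=-109/38
seg 2: a=1, c=M2/2=-51/38, d=(M3−M2)/(6·1)=-1/2, b=Δ2−h2·(2M2+M3)/6=73/19
seg 3: a=3, c=M3/2=-54/19, d=(M4−M3)/(6·1)=45/38, b=Δ3−h3·(2M3+M4)/6=-13/38
seg 4: a=1, c=M4/2=27/38, d=(M5−M4)/(6·1)=-9/38, b=Δ4−h4·(2M4+M5)/6=-47/19
t_q=2 → seg 1, τ=1; S=-4+-109/38·τ+357/76·τ²+-153/152·τ³=-483/152

  seg 0: a=2 b=-575/76 c=0 d=119/76
  seg 1: a=-4 b=-109/38 c=357/76 d=-153/152
  seg 2: a=1 b=73/19 c=-51/38 d=-1/2
  seg 3: a=3 b=-13/38 c=-54/19 d=45/38
  seg 4: a=1 b=-47/19 c=27/38 d=-9/38
S(2) = -483/152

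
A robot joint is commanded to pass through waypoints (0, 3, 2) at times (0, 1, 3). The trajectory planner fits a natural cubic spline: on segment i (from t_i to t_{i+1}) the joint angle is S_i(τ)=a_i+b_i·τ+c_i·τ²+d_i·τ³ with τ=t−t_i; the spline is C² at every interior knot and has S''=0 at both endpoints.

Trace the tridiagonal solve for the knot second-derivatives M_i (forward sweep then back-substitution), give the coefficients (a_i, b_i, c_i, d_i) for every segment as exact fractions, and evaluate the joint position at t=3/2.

  seg 0: a=0 b=43/12 c=0 d=-7/12
  seg 1: a=3 b=11/6 c=-7/4 d=7/24
S(3/2) = 225/64

Δ: Δ0=3, Δ1=-1/2
row 1: diag=6, rhs=-21; c'=1/3, d'=-7/2
back: M1=-7/2
M: M0=0, M1=-7/2, M2=0
seg 0: a=0, c=M0/2=0, d=(M1−M0)/(6·1)=-7/12, b=Δ0−h0·(2M0+M1)/6=43/12
seg 1: a=3, c=M1/2=-7/4, d=(M2−M1)/(6·2)=7/24, b=Δ1−h1·(2M1+M2)/6=11/6
t_q=3/2 → seg 1, τ=1/2; S=3+11/6·τ+-7/4·τ²+7/24·τ³=225/64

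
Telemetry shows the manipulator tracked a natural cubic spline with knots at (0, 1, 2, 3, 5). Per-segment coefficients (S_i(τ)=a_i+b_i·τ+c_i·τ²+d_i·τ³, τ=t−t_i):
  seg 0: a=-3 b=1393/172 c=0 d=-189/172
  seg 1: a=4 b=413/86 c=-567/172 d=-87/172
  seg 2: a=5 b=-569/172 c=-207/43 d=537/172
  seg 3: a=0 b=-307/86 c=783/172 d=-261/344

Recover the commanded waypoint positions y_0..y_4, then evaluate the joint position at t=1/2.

y_0 = S_0(0) = a_0 = -3
y_1 = S_1(0) = a_1 = 4
y_2 = S_2(0) = a_2 = 5
y_3 = S_3(0) = a_3 = 0
y_4 = S_3(2) = 5
t_q=1/2 is in segment 0 (τ=1/2); S_0(τ)=1255/1376

y_0=-3 y_1=4 y_2=5 y_3=0 y_4=5
S(1/2) = 1255/1376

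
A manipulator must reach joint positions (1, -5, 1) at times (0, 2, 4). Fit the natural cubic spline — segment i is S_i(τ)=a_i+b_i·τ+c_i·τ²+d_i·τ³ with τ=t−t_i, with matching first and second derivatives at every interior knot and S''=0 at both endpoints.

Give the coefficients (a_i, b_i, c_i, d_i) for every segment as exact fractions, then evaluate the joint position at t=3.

Δ: Δ0=-3, Δ1=3
row 1: diag=8, rhs=36; c'=1/4, d'=9/2
back: M1=9/2
M: M0=0, M1=9/2, M2=0
seg 0: a=1, c=M0/2=0, d=(M1−M0)/(6·2)=3/8, b=Δ0−h0·(2M0+M1)/6=-9/2
seg 1: a=-5, c=M1/2=9/4, d=(M2−M1)/(6·2)=-3/8, b=Δ1−h1·(2M1+M2)/6=0
t_q=3 → seg 1, τ=1; S=-5+0·τ+9/4·τ²+-3/8·τ³=-25/8

  seg 0: a=1 b=-9/2 c=0 d=3/8
  seg 1: a=-5 b=0 c=9/4 d=-3/8
S(3) = -25/8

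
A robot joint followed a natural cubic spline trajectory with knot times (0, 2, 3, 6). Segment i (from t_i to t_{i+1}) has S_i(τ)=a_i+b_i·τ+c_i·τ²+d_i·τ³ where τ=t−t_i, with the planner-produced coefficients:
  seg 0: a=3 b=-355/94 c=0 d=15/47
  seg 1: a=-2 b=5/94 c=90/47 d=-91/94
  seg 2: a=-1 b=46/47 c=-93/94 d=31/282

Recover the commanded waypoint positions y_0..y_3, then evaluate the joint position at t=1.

y_0 = S_0(0) = a_0 = 3
y_1 = S_1(0) = a_1 = -2
y_2 = S_2(0) = a_2 = -1
y_3 = S_2(3) = -4
t_q=1 is in segment 0 (τ=1); S_0(τ)=-43/94

y_0=3 y_1=-2 y_2=-1 y_3=-4
S(1) = -43/94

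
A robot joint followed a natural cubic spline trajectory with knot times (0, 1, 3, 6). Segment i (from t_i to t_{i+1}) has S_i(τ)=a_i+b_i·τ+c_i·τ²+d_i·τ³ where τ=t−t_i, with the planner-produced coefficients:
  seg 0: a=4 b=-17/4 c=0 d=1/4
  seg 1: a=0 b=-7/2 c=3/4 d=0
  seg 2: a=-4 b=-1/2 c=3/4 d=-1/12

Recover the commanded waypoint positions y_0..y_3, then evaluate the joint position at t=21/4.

y_0 = S_0(0) = a_0 = 4
y_1 = S_1(0) = a_1 = 0
y_2 = S_2(0) = a_2 = -4
y_3 = S_2(3) = -1
t_q=21/4 is in segment 2 (τ=9/4); S_2(τ)=-583/256

y_0=4 y_1=0 y_2=-4 y_3=-1
S(21/4) = -583/256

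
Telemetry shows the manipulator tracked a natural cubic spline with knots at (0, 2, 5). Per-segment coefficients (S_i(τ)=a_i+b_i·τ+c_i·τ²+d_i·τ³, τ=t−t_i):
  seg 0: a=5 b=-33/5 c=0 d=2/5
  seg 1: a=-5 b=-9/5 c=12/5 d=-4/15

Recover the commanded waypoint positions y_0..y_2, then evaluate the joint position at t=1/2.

y_0=5 y_1=-5 y_2=4
S(1/2) = 7/4

y_0 = S_0(0) = a_0 = 5
y_1 = S_1(0) = a_1 = -5
y_2 = S_1(3) = 4
t_q=1/2 is in segment 0 (τ=1/2); S_0(τ)=7/4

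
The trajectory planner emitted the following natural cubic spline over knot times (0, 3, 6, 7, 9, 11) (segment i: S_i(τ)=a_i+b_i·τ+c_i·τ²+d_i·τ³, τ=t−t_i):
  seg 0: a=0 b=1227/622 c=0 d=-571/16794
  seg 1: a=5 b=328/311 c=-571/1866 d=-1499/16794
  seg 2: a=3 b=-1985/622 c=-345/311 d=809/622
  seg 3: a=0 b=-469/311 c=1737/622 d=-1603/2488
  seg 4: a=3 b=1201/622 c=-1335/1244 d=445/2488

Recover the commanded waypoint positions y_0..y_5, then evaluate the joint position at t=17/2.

y_0=0 y_1=5 y_2=3 y_3=0 y_4=3 y_5=4
S(17/2) = 36759/19904

y_0 = S_0(0) = a_0 = 0
y_1 = S_1(0) = a_1 = 5
y_2 = S_2(0) = a_2 = 3
y_3 = S_3(0) = a_3 = 0
y_4 = S_4(0) = a_4 = 3
y_5 = S_4(2) = 4
t_q=17/2 is in segment 3 (τ=3/2); S_3(τ)=36759/19904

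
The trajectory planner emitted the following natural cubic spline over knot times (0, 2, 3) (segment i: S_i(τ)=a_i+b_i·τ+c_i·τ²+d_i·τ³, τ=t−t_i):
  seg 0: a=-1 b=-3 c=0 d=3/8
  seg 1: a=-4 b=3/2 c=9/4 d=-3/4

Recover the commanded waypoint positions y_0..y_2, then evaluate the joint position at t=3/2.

y_0 = S_0(0) = a_0 = -1
y_1 = S_1(0) = a_1 = -4
y_2 = S_1(1) = -1
t_q=3/2 is in segment 0 (τ=3/2); S_0(τ)=-271/64

y_0=-1 y_1=-4 y_2=-1
S(3/2) = -271/64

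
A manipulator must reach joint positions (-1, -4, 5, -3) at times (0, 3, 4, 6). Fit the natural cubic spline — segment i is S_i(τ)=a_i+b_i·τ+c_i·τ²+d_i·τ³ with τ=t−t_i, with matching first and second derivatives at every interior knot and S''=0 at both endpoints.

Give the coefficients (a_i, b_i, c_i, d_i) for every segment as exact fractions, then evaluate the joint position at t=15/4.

Δ: Δ0=-1, Δ1=9, Δ2=-4
row 1: diag=8, rhs=60; c'=1/8, d'=15/2
row 2: denom=6−1·1/8=47/8; d'=(-78−1·15/2)/(47/8)=-684/47
back: M2=-684/47
back: M1=15/2−1/8·-684/47=438/47
M: M0=0, M1=438/47, M2=-684/47, M3=0
seg 0: a=-1, c=M0/2=0, d=(M1−M0)/(6·3)=73/141, b=Δ0−h0·(2M0+M1)/6=-266/47
seg 1: a=-4, c=M1/2=219/47, d=(M2−M1)/(6·1)=-187/47, b=Δ1−h1·(2M1+M2)/6=391/47
seg 2: a=5, c=M2/2=-342/47, d=(M3−M2)/(6·2)=57/47, b=Δ2−h2·(2M2+M3)/6=268/47
t_q=15/4 → seg 1, τ=3/4; S=-4+391/47·τ+219/47·τ²+-187/47·τ³=9571/3008

  seg 0: a=-1 b=-266/47 c=0 d=73/141
  seg 1: a=-4 b=391/47 c=219/47 d=-187/47
  seg 2: a=5 b=268/47 c=-342/47 d=57/47
S(15/4) = 9571/3008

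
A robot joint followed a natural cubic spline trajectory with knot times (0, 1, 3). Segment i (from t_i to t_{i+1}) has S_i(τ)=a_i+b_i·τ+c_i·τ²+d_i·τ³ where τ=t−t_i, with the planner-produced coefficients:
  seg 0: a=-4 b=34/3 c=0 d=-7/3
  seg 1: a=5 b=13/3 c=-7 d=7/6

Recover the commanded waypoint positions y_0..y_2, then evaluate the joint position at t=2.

y_0=-4 y_1=5 y_2=-5
S(2) = 7/2

y_0 = S_0(0) = a_0 = -4
y_1 = S_1(0) = a_1 = 5
y_2 = S_1(2) = -5
t_q=2 is in segment 1 (τ=1); S_1(τ)=7/2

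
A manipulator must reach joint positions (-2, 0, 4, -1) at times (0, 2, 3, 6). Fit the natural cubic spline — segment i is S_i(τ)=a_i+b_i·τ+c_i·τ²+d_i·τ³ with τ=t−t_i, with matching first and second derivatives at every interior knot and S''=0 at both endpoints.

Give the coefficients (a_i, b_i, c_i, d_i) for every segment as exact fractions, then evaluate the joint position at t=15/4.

Δ: Δ0=1, Δ1=4, Δ2=-5/3
row 1: diag=6, rhs=18; c'=1/6, d'=3
row 2: denom=8−1·1/6=47/6; d'=(-34−1·3)/(47/6)=-222/47
back: M2=-222/47
back: M1=3−1/6·-222/47=178/47
M: M0=0, M1=178/47, M2=-222/47, M3=0
seg 0: a=-2, c=M0/2=0, d=(M1−M0)/(6·2)=89/282, b=Δ0−h0·(2M0+M1)/6=-37/141
seg 1: a=0, c=M1/2=89/47, d=(M2−M1)/(6·1)=-200/141, b=Δ1−h1·(2M1+M2)/6=497/141
seg 2: a=4, c=M2/2=-111/47, d=(M3−M2)/(6·3)=37/141, b=Δ2−h2·(2M2+M3)/6=431/141
t_q=15/4 → seg 2, τ=3/4; S=4+431/141·τ+-111/47·τ²+37/141·τ³=15265/3008

  seg 0: a=-2 b=-37/141 c=0 d=89/282
  seg 1: a=0 b=497/141 c=89/47 d=-200/141
  seg 2: a=4 b=431/141 c=-111/47 d=37/141
S(15/4) = 15265/3008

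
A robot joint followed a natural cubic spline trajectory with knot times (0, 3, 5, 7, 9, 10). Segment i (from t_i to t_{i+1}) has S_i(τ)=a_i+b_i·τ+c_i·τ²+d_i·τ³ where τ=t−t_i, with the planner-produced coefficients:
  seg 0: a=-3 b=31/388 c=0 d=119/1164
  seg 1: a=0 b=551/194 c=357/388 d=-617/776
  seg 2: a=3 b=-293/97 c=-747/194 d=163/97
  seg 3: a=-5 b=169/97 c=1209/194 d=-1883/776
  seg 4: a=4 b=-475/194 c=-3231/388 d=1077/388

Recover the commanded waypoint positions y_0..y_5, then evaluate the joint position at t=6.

y_0 = S_0(0) = a_0 = -3
y_1 = S_1(0) = a_1 = 0
y_2 = S_2(0) = a_2 = 3
y_3 = S_3(0) = a_3 = -5
y_4 = S_4(0) = a_4 = 4
y_5 = S_4(1) = -4
t_q=6 is in segment 2 (τ=1); S_2(τ)=-425/194

y_0=-3 y_1=0 y_2=3 y_3=-5 y_4=4 y_5=-4
S(6) = -425/194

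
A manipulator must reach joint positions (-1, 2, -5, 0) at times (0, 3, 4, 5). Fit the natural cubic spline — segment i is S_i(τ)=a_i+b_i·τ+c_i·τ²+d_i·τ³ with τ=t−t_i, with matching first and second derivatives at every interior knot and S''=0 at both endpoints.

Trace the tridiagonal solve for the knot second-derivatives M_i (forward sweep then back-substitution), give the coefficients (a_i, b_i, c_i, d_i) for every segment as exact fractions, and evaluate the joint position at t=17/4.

Δ: Δ0=1, Δ1=-7, Δ2=5
row 1: diag=8, rhs=-48; c'=1/8, d'=-6
row 2: denom=4−1·1/8=31/8; d'=(72−1·-6)/(31/8)=624/31
back: M2=624/31
back: M1=-6−1/8·624/31=-264/31
M: M0=0, M1=-264/31, M2=624/31, M3=0
seg 0: a=-1, c=M0/2=0, d=(M1−M0)/(6·3)=-44/93, b=Δ0−h0·(2M0+M1)/6=163/31
seg 1: a=2, c=M1/2=-132/31, d=(M2−M1)/(6·1)=148/31, b=Δ1−h1·(2M1+M2)/6=-233/31
seg 2: a=-5, c=M2/2=312/31, d=(M3−M2)/(6·1)=-104/31, b=Δ2−h2·(2M2+M3)/6=-53/31
t_q=17/4 → seg 2, τ=1/4; S=-5+-53/31·τ+312/31·τ²+-104/31·τ³=-1203/248

  seg 0: a=-1 b=163/31 c=0 d=-44/93
  seg 1: a=2 b=-233/31 c=-132/31 d=148/31
  seg 2: a=-5 b=-53/31 c=312/31 d=-104/31
S(17/4) = -1203/248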